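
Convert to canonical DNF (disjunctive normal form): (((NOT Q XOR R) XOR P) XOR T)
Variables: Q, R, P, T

(NOT Q AND NOT R AND NOT P AND NOT T) OR (NOT Q AND NOT R AND P AND T) OR (NOT Q AND R AND NOT P AND T) OR (NOT Q AND R AND P AND NOT T) OR (Q AND NOT R AND NOT P AND T) OR (Q AND NOT R AND P AND NOT T) OR (Q AND R AND NOT P AND NOT T) OR (Q AND R AND P AND T)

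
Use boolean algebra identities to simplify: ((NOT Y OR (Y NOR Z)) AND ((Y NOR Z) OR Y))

By distribution ((E OR v) AND (E OR NOT v) = E):
= (Y NOR Z)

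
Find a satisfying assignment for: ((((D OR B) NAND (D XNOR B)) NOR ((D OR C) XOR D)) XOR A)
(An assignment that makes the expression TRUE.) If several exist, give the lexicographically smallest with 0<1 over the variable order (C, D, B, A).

C=0, D=0, B=0, A=1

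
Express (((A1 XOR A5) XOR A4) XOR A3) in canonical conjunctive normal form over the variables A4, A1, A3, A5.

(A4 OR A1 OR A3 OR A5) AND (A4 OR A1 OR NOT A3 OR NOT A5) AND (A4 OR NOT A1 OR A3 OR NOT A5) AND (A4 OR NOT A1 OR NOT A3 OR A5) AND (NOT A4 OR A1 OR A3 OR NOT A5) AND (NOT A4 OR A1 OR NOT A3 OR A5) AND (NOT A4 OR NOT A1 OR A3 OR A5) AND (NOT A4 OR NOT A1 OR NOT A3 OR NOT A5)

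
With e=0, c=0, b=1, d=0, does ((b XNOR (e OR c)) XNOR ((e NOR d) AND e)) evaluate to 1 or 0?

Substituting: ((1 XNOR (0 OR 0)) XNOR ((0 NOR 0) AND 0))
= 1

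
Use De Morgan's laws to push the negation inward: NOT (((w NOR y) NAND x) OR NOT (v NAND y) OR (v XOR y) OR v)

NOT ((w NOR y) NAND x) AND (v NAND y) AND NOT (v XOR y) AND NOT v
De Morgan's: NOT(OR of terms) = AND of negations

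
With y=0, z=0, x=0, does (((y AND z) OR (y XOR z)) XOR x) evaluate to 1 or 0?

Substituting: (((0 AND 0) OR (0 XOR 0)) XOR 0)
= 0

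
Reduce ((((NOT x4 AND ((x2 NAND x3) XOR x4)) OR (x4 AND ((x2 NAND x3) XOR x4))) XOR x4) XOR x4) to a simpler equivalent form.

By XOR self-cancellation ((E XOR v) XOR v = E) then distribution ((E AND v) OR (E AND NOT v) = E):
= ((x2 NAND x3) XOR x4)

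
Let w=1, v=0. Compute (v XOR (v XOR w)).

Substituting: (0 XOR (0 XOR 1))
= 1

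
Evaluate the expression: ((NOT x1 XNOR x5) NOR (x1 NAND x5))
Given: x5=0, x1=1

Substituting: ((NOT 1 XNOR 0) NOR (1 NAND 0))
= 0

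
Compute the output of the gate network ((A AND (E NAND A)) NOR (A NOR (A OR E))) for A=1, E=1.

Substituting: ((1 AND (1 NAND 1)) NOR (1 NOR (1 OR 1)))
= 1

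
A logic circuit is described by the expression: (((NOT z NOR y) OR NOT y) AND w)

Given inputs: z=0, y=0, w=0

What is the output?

Substituting: (((NOT 0 NOR 0) OR NOT 0) AND 0)
= 0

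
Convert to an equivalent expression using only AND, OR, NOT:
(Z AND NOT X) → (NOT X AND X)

NOT (Z AND NOT X) OR (NOT X AND X)
(Implication elimination: A → B = NOT A OR B)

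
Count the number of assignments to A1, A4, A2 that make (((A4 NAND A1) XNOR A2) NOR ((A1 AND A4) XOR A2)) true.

Satisfying assignments: (0,0,0), (0,1,0), (1,0,0), (1,1,1)
Count: 4 out of 8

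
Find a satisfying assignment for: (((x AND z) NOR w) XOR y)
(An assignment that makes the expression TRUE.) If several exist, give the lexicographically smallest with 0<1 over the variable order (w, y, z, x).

w=0, y=0, z=0, x=0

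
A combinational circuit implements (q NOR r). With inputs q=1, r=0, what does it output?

Substituting: (1 NOR 0)
= 0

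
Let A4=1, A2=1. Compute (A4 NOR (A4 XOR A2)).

Substituting: (1 NOR (1 XOR 1))
= 0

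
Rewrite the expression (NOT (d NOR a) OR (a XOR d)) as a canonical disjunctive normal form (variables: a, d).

(NOT a AND d) OR (a AND NOT d) OR (a AND d)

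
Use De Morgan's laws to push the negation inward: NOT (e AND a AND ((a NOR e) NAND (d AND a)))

NOT e OR NOT a OR NOT ((a NOR e) NAND (d AND a))
De Morgan's: NOT(AND of terms) = OR of negations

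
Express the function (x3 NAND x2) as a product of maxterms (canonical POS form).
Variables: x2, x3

ΠM(3) = (NOT x2 OR NOT x3)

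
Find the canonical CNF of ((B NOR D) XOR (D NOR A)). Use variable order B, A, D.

(B OR A OR D) AND (B OR A OR NOT D) AND (B OR NOT A OR NOT D) AND (NOT B OR A OR NOT D) AND (NOT B OR NOT A OR D) AND (NOT B OR NOT A OR NOT D)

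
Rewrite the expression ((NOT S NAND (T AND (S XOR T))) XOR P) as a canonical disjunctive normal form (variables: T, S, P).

(NOT T AND NOT S AND NOT P) OR (NOT T AND S AND NOT P) OR (T AND NOT S AND P) OR (T AND S AND NOT P)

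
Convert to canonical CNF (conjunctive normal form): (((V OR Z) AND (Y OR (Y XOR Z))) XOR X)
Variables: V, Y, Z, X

(V OR Y OR Z OR X) AND (V OR Y OR NOT Z OR NOT X) AND (V OR NOT Y OR Z OR X) AND (V OR NOT Y OR NOT Z OR NOT X) AND (NOT V OR Y OR Z OR X) AND (NOT V OR Y OR NOT Z OR NOT X) AND (NOT V OR NOT Y OR Z OR NOT X) AND (NOT V OR NOT Y OR NOT Z OR NOT X)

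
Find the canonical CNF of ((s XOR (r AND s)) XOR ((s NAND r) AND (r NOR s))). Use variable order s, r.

(s OR NOT r) AND (NOT s OR NOT r)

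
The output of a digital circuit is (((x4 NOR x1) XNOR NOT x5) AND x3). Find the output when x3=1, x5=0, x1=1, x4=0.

Substituting: (((0 NOR 1) XNOR NOT 0) AND 1)
= 0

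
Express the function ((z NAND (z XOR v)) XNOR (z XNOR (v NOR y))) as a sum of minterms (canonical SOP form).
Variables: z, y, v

Σm(1, 2, 3, 6) = (NOT z AND NOT y AND v) OR (NOT z AND y AND NOT v) OR (NOT z AND y AND v) OR (z AND y AND NOT v)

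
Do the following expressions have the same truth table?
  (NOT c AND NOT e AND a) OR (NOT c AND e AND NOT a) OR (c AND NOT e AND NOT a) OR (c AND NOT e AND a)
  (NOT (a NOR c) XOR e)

Yes, they are equivalent — the two output columns agree on all 8 assignments:
c | e | a | Expression 1 | Expression 2
---------------------------------------
0 | 0 | 0 | 0 | 0
0 | 0 | 1 | 1 | 1
0 | 1 | 0 | 1 | 1
0 | 1 | 1 | 0 | 0
1 | 0 | 0 | 1 | 1
1 | 0 | 1 | 1 | 1
1 | 1 | 0 | 0 | 0
1 | 1 | 1 | 0 | 0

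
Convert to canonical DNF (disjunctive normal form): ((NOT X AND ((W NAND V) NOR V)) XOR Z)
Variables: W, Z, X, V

(NOT W AND Z AND NOT X AND NOT V) OR (NOT W AND Z AND NOT X AND V) OR (NOT W AND Z AND X AND NOT V) OR (NOT W AND Z AND X AND V) OR (W AND Z AND NOT X AND NOT V) OR (W AND Z AND NOT X AND V) OR (W AND Z AND X AND NOT V) OR (W AND Z AND X AND V)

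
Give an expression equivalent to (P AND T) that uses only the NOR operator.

((P NOR P) NOR (T NOR T))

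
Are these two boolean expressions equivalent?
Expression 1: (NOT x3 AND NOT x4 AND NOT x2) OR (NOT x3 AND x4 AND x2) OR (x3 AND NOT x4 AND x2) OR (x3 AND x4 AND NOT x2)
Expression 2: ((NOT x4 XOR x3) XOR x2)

Yes, they are equivalent — the two output columns agree on all 8 assignments:
x3 | x4 | x2 | Expression 1 | Expression 2
------------------------------------------
0 | 0 | 0 | 1 | 1
0 | 0 | 1 | 0 | 0
0 | 1 | 0 | 0 | 0
0 | 1 | 1 | 1 | 1
1 | 0 | 0 | 0 | 0
1 | 0 | 1 | 1 | 1
1 | 1 | 0 | 1 | 1
1 | 1 | 1 | 0 | 0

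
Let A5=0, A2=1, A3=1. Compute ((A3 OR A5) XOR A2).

Substituting: ((1 OR 0) XOR 1)
= 0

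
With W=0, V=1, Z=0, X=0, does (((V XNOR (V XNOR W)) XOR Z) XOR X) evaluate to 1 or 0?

Substituting: (((1 XNOR (1 XNOR 0)) XOR 0) XOR 0)
= 0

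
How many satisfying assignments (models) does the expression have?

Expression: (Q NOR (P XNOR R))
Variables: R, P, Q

Satisfying assignments: (0,1,0), (1,0,0)
Count: 2 out of 8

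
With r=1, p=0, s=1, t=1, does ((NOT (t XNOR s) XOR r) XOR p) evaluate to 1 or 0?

Substituting: ((NOT (1 XNOR 1) XOR 1) XOR 0)
= 1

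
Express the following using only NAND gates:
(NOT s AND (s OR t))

(((s NAND s) NAND ((s NAND s) NAND (t NAND t))) NAND ((s NAND s) NAND ((s NAND s) NAND (t NAND t))))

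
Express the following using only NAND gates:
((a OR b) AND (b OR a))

((((a NAND a) NAND (b NAND b)) NAND ((b NAND b) NAND (a NAND a))) NAND (((a NAND a) NAND (b NAND b)) NAND ((b NAND b) NAND (a NAND a))))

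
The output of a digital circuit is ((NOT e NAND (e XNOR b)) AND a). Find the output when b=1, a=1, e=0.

Substituting: ((NOT 0 NAND (0 XNOR 1)) AND 1)
= 1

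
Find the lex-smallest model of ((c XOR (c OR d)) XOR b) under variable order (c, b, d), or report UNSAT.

c=0, b=0, d=1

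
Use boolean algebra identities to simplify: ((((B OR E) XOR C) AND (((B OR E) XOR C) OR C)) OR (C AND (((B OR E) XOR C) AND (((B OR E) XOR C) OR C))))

By absorption (E OR (E AND v) = E) then absorption (E AND (E OR v) = E):
= ((B OR E) XOR C)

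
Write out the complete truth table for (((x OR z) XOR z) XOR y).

x | z | y | Output
------------------
0 | 0 | 0 | 0
0 | 0 | 1 | 1
0 | 1 | 0 | 0
0 | 1 | 1 | 1
1 | 0 | 0 | 1
1 | 0 | 1 | 0
1 | 1 | 0 | 0
1 | 1 | 1 | 1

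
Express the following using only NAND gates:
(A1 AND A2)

((A1 NAND A2) NAND (A1 NAND A2))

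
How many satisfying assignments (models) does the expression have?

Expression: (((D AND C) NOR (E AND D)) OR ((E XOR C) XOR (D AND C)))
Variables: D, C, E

Satisfying assignments: (0,0,0), (0,0,1), (0,1,0), (0,1,1), (1,0,0), (1,0,1), (1,1,1)
Count: 7 out of 8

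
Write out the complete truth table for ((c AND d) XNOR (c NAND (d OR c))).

d | c | Output
--------------
0 | 0 | 0
0 | 1 | 1
1 | 0 | 0
1 | 1 | 0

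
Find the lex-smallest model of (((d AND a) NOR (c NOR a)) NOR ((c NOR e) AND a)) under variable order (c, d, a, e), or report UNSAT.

c=0, d=0, a=0, e=0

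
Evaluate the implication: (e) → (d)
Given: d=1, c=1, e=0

Antecedent (e) = 0; consequent (d) = 1.
0 → 1 = 1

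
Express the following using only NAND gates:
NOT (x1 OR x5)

(((x1 NAND x1) NAND (x5 NAND x5)) NAND ((x1 NAND x1) NAND (x5 NAND x5)))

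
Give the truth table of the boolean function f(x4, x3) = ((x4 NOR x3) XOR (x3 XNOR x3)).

x4 | x3 | Output
----------------
0 | 0 | 0
0 | 1 | 1
1 | 0 | 1
1 | 1 | 1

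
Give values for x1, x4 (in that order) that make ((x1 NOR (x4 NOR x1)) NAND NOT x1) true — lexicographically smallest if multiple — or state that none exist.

x1=0, x4=0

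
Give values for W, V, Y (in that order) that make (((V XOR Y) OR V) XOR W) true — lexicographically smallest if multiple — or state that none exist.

W=0, V=0, Y=1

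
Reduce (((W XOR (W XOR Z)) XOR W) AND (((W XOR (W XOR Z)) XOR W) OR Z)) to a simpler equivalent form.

By absorption (E AND (E OR v) = E) then XOR self-cancellation ((E XOR v) XOR v = E):
= (W XOR Z)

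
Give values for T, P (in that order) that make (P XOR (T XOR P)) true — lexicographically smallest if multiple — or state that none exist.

T=1, P=0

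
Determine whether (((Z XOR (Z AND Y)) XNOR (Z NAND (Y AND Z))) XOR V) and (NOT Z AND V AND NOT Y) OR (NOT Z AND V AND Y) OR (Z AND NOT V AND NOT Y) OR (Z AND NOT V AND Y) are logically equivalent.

Yes, they are equivalent — the two output columns agree on all 8 assignments:
Z | V | Y | Expression 1 | Expression 2
---------------------------------------
0 | 0 | 0 | 0 | 0
0 | 0 | 1 | 0 | 0
0 | 1 | 0 | 1 | 1
0 | 1 | 1 | 1 | 1
1 | 0 | 0 | 1 | 1
1 | 0 | 1 | 1 | 1
1 | 1 | 0 | 0 | 0
1 | 1 | 1 | 0 | 0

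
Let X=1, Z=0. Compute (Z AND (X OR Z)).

Substituting: (0 AND (1 OR 0))
= 0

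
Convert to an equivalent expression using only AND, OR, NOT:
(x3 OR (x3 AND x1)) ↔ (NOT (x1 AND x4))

((x3 OR (x3 AND x1)) AND (NOT (x1 AND x4))) OR (NOT (x3 OR (x3 AND x1)) AND (x1 AND x4))
(Biconditional = both true or both false)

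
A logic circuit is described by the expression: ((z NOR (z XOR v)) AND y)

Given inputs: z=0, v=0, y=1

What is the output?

Substituting: ((0 NOR (0 XOR 0)) AND 1)
= 1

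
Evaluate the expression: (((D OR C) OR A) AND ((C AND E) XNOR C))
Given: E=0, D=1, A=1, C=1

Substituting: (((1 OR 1) OR 1) AND ((1 AND 0) XNOR 1))
= 0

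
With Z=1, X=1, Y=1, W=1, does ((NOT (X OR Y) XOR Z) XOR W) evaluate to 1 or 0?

Substituting: ((NOT (1 OR 1) XOR 1) XOR 1)
= 0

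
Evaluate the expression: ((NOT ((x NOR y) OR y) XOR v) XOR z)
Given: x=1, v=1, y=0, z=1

Substituting: ((NOT ((1 NOR 0) OR 0) XOR 1) XOR 1)
= 1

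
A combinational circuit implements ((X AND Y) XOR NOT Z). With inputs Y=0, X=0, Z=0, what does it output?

Substituting: ((0 AND 0) XOR NOT 0)
= 1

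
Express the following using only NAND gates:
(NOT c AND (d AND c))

(((c NAND c) NAND ((d NAND c) NAND (d NAND c))) NAND ((c NAND c) NAND ((d NAND c) NAND (d NAND c))))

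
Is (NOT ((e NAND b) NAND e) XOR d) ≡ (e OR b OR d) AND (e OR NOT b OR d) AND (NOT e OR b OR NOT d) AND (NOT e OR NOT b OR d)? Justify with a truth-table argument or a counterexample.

Yes, they are equivalent — the two output columns agree on all 8 assignments:
e | b | d | Expression 1 | Expression 2
---------------------------------------
0 | 0 | 0 | 0 | 0
0 | 0 | 1 | 1 | 1
0 | 1 | 0 | 0 | 0
0 | 1 | 1 | 1 | 1
1 | 0 | 0 | 1 | 1
1 | 0 | 1 | 0 | 0
1 | 1 | 0 | 0 | 0
1 | 1 | 1 | 1 | 1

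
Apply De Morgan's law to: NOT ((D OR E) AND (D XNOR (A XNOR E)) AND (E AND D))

NOT (D OR E) OR NOT (D XNOR (A XNOR E)) OR NOT (E AND D)
De Morgan's: NOT(AND of terms) = OR of negations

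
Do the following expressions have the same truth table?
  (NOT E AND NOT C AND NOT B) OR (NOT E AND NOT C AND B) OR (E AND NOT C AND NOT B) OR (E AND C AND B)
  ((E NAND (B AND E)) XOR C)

Yes, they are equivalent — the two output columns agree on all 8 assignments:
E | C | B | Expression 1 | Expression 2
---------------------------------------
0 | 0 | 0 | 1 | 1
0 | 0 | 1 | 1 | 1
0 | 1 | 0 | 0 | 0
0 | 1 | 1 | 0 | 0
1 | 0 | 0 | 1 | 1
1 | 0 | 1 | 0 | 0
1 | 1 | 0 | 0 | 0
1 | 1 | 1 | 1 | 1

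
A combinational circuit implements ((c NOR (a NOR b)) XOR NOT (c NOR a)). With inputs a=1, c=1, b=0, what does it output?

Substituting: ((1 NOR (1 NOR 0)) XOR NOT (1 NOR 1))
= 1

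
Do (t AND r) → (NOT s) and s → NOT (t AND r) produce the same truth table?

Yes, Contrapositive is always equivalent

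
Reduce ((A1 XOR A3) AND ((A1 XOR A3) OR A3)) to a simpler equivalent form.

By absorption (E AND (E OR v) = E):
= (A1 XOR A3)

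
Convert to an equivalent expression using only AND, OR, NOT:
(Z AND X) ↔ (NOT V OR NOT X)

((Z AND X) AND (NOT V OR NOT X)) OR (NOT (Z AND X) AND NOT (NOT V OR NOT X))
(Biconditional = both true or both false)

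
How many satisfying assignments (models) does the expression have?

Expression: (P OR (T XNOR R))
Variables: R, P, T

Satisfying assignments: (0,0,0), (0,1,0), (0,1,1), (1,0,1), (1,1,0), (1,1,1)
Count: 6 out of 8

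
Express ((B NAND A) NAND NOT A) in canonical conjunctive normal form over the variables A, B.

(A OR B) AND (A OR NOT B)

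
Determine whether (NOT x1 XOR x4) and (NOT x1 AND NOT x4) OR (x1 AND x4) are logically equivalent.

Yes, they are equivalent — the two output columns agree on all 4 assignments:
x1 | x4 | Expression 1 | Expression 2
-------------------------------------
0 | 0 | 1 | 1
0 | 1 | 0 | 0
1 | 0 | 0 | 0
1 | 1 | 1 | 1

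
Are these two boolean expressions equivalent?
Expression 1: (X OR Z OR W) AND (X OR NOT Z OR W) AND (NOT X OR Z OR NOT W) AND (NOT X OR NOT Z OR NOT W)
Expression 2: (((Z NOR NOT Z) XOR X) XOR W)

Yes, they are equivalent — the two output columns agree on all 8 assignments:
X | Z | W | Expression 1 | Expression 2
---------------------------------------
0 | 0 | 0 | 0 | 0
0 | 0 | 1 | 1 | 1
0 | 1 | 0 | 0 | 0
0 | 1 | 1 | 1 | 1
1 | 0 | 0 | 1 | 1
1 | 0 | 1 | 0 | 0
1 | 1 | 0 | 1 | 1
1 | 1 | 1 | 0 | 0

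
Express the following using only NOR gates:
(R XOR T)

((((R NOR T) NOR (R NOR T)) NOR ((R NOR T) NOR (R NOR T))) NOR ((((R NOR R) NOR (T NOR T)) NOR ((R NOR R) NOR (T NOR T))) NOR (((R NOR R) NOR (T NOR T)) NOR ((R NOR R) NOR (T NOR T)))))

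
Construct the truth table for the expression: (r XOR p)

r | p | Output
--------------
0 | 0 | 0
0 | 1 | 1
1 | 0 | 1
1 | 1 | 0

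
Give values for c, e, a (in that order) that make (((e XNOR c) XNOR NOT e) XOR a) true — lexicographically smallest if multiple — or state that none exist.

c=0, e=0, a=0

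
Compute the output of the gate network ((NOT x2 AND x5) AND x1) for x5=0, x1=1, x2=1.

Substituting: ((NOT 1 AND 0) AND 1)
= 0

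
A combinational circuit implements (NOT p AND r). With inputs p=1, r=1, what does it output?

Substituting: (NOT 1 AND 1)
= 0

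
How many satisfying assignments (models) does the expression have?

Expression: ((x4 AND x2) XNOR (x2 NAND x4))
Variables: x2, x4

No assignment satisfies the expression.
Count: 0 out of 4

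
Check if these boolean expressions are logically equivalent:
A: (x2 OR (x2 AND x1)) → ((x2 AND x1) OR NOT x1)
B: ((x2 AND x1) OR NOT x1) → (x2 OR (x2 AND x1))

No, Converse is not equivalent to original (counterexample: x1=0, x2=0)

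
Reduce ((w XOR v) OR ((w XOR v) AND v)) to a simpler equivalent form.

By absorption (E OR (E AND v) = E):
= (w XOR v)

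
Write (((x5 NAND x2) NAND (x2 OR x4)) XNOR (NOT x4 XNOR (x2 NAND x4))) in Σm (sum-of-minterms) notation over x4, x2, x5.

Σm(0, 1, 3, 4, 5, 7) = (NOT x4 AND NOT x2 AND NOT x5) OR (NOT x4 AND NOT x2 AND x5) OR (NOT x4 AND x2 AND x5) OR (x4 AND NOT x2 AND NOT x5) OR (x4 AND NOT x2 AND x5) OR (x4 AND x2 AND x5)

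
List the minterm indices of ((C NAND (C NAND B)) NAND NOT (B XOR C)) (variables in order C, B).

Σm(1, 2) = (NOT C AND B) OR (C AND NOT B)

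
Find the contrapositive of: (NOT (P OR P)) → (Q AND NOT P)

Contrapositive: NOT (Q AND NOT P) → (P OR P)
Note: A statement and its contrapositive are logically equivalent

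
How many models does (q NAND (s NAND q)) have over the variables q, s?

Satisfying assignments: (0,0), (0,1), (1,1)
Count: 3 out of 4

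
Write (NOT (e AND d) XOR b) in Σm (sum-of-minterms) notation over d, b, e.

Σm(0, 1, 4, 7) = (NOT d AND NOT b AND NOT e) OR (NOT d AND NOT b AND e) OR (d AND NOT b AND NOT e) OR (d AND b AND e)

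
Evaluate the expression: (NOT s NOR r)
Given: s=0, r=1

Substituting: (NOT 0 NOR 1)
= 0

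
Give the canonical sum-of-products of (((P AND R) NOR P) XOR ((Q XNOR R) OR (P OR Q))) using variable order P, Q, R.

Σm(1, 4, 5, 6, 7) = (NOT P AND NOT Q AND R) OR (P AND NOT Q AND NOT R) OR (P AND NOT Q AND R) OR (P AND Q AND NOT R) OR (P AND Q AND R)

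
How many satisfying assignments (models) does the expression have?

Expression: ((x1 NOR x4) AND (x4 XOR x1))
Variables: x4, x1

No assignment satisfies the expression.
Count: 0 out of 4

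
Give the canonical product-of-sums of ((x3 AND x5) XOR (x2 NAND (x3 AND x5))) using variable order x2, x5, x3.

ΠM(3) = (x2 OR NOT x5 OR NOT x3)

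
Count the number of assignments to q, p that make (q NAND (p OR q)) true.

Satisfying assignments: (0,0), (0,1)
Count: 2 out of 4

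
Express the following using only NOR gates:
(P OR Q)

((P NOR Q) NOR (P NOR Q))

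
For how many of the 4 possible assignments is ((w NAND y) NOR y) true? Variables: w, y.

No assignment satisfies the expression.
Count: 0 out of 4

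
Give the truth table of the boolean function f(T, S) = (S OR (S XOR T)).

T | S | Output
--------------
0 | 0 | 0
0 | 1 | 1
1 | 0 | 1
1 | 1 | 1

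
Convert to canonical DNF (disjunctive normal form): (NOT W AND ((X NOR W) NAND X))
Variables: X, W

(NOT X AND NOT W) OR (X AND NOT W)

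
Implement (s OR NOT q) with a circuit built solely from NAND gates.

((s NAND s) NAND ((q NAND q) NAND (q NAND q)))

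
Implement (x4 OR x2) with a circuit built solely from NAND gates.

((x4 NAND x4) NAND (x2 NAND x2))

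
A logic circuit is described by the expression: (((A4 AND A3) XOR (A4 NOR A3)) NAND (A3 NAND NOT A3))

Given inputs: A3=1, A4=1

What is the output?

Substituting: (((1 AND 1) XOR (1 NOR 1)) NAND (1 NAND NOT 1))
= 0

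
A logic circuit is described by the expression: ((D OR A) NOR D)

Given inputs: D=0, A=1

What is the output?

Substituting: ((0 OR 1) NOR 0)
= 0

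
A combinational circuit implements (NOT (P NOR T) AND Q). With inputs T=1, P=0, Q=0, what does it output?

Substituting: (NOT (0 NOR 1) AND 0)
= 0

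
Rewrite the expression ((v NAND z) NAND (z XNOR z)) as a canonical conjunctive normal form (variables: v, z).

(v OR z) AND (v OR NOT z) AND (NOT v OR z)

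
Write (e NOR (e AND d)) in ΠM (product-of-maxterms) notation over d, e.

ΠM(1, 3) = (d OR NOT e) AND (NOT d OR NOT e)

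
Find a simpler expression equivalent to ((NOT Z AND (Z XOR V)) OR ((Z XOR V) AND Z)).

By distribution ((E AND v) OR (E AND NOT v) = E):
= (Z XOR V)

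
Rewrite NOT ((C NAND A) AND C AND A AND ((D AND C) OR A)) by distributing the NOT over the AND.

NOT (C NAND A) OR NOT C OR NOT A OR NOT ((D AND C) OR A)
De Morgan's: NOT(AND of terms) = OR of negations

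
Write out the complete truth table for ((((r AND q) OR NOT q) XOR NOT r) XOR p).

p | q | r | Output
------------------
0 | 0 | 0 | 0
0 | 0 | 1 | 1
0 | 1 | 0 | 1
0 | 1 | 1 | 1
1 | 0 | 0 | 1
1 | 0 | 1 | 0
1 | 1 | 0 | 0
1 | 1 | 1 | 0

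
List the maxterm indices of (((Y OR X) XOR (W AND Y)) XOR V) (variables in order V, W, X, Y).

ΠM(0, 4, 5, 7, 9, 10, 11, 14) = (V OR W OR X OR Y) AND (V OR NOT W OR X OR Y) AND (V OR NOT W OR X OR NOT Y) AND (V OR NOT W OR NOT X OR NOT Y) AND (NOT V OR W OR X OR NOT Y) AND (NOT V OR W OR NOT X OR Y) AND (NOT V OR W OR NOT X OR NOT Y) AND (NOT V OR NOT W OR NOT X OR Y)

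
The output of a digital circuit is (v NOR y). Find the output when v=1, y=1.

Substituting: (1 NOR 1)
= 0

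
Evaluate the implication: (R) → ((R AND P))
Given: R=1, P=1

Antecedent (R) = 1; consequent ((R AND P)) = 1.
1 → 1 = 1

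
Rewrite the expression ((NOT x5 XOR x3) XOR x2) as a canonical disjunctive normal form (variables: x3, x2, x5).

(NOT x3 AND NOT x2 AND NOT x5) OR (NOT x3 AND x2 AND x5) OR (x3 AND NOT x2 AND x5) OR (x3 AND x2 AND NOT x5)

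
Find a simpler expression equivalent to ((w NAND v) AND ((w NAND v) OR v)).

By absorption (E AND (E OR v) = E):
= (w NAND v)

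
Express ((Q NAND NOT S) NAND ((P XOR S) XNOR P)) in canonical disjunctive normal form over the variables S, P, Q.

(NOT S AND NOT P AND Q) OR (NOT S AND P AND Q) OR (S AND NOT P AND NOT Q) OR (S AND NOT P AND Q) OR (S AND P AND NOT Q) OR (S AND P AND Q)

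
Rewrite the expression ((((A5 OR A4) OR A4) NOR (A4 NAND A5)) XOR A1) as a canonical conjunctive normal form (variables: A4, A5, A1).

(A4 OR A5 OR A1) AND (A4 OR NOT A5 OR A1) AND (NOT A4 OR A5 OR A1) AND (NOT A4 OR NOT A5 OR A1)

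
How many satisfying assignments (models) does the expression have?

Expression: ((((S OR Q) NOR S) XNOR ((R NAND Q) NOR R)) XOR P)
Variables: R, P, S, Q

Satisfying assignments: (0,0,0,1), (0,0,1,0), (0,0,1,1), (0,1,0,0), (1,0,0,1), (1,0,1,0), (1,0,1,1), (1,1,0,0)
Count: 8 out of 16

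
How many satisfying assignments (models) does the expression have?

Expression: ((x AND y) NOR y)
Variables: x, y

Satisfying assignments: (0,0), (1,0)
Count: 2 out of 4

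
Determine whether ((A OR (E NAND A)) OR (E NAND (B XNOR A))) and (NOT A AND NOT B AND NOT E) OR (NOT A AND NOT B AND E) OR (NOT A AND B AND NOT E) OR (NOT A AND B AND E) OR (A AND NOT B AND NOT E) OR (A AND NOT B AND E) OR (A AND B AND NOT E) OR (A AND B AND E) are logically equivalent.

Yes, they are equivalent — the two output columns agree on all 8 assignments:
A | B | E | Expression 1 | Expression 2
---------------------------------------
0 | 0 | 0 | 1 | 1
0 | 0 | 1 | 1 | 1
0 | 1 | 0 | 1 | 1
0 | 1 | 1 | 1 | 1
1 | 0 | 0 | 1 | 1
1 | 0 | 1 | 1 | 1
1 | 1 | 0 | 1 | 1
1 | 1 | 1 | 1 | 1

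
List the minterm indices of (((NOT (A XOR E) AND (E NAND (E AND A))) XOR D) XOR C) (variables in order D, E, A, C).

Σm(0, 3, 5, 7, 9, 10, 12, 14) = (NOT D AND NOT E AND NOT A AND NOT C) OR (NOT D AND NOT E AND A AND C) OR (NOT D AND E AND NOT A AND C) OR (NOT D AND E AND A AND C) OR (D AND NOT E AND NOT A AND C) OR (D AND NOT E AND A AND NOT C) OR (D AND E AND NOT A AND NOT C) OR (D AND E AND A AND NOT C)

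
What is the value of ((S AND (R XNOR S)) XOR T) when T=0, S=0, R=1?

Substituting: ((0 AND (1 XNOR 0)) XOR 0)
= 0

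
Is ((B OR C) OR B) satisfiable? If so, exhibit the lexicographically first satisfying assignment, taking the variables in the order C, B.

C=0, B=1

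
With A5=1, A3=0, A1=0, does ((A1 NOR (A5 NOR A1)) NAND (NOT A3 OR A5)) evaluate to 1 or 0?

Substituting: ((0 NOR (1 NOR 0)) NAND (NOT 0 OR 1))
= 0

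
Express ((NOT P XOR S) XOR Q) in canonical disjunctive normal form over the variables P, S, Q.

(NOT P AND NOT S AND NOT Q) OR (NOT P AND S AND Q) OR (P AND NOT S AND Q) OR (P AND S AND NOT Q)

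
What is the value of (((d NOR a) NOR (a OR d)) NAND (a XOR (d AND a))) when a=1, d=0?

Substituting: (((0 NOR 1) NOR (1 OR 0)) NAND (1 XOR (0 AND 1)))
= 1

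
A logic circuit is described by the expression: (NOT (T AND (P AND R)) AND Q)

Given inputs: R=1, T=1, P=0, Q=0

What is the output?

Substituting: (NOT (1 AND (0 AND 1)) AND 0)
= 0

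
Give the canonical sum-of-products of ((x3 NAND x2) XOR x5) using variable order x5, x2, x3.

Σm(0, 1, 2, 7) = (NOT x5 AND NOT x2 AND NOT x3) OR (NOT x5 AND NOT x2 AND x3) OR (NOT x5 AND x2 AND NOT x3) OR (x5 AND x2 AND x3)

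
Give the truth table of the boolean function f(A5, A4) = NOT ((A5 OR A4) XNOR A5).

A5 | A4 | Output
----------------
0 | 0 | 0
0 | 1 | 1
1 | 0 | 0
1 | 1 | 0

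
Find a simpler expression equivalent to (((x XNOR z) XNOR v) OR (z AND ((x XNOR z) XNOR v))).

By absorption (E OR (E AND v) = E):
= ((x XNOR z) XNOR v)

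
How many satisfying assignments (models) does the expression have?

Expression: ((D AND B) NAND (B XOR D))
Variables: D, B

Satisfying assignments: (0,0), (0,1), (1,0), (1,1)
Count: 4 out of 4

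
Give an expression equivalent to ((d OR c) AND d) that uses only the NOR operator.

((((d NOR c) NOR (d NOR c)) NOR ((d NOR c) NOR (d NOR c))) NOR (d NOR d))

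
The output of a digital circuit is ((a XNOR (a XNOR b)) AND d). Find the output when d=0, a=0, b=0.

Substituting: ((0 XNOR (0 XNOR 0)) AND 0)
= 0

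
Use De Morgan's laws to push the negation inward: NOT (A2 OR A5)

NOT A2 AND NOT A5
De Morgan's: NOT(OR of terms) = AND of negations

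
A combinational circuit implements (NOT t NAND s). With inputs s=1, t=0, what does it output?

Substituting: (NOT 0 NAND 1)
= 0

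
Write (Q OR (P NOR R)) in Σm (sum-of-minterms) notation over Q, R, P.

Σm(0, 4, 5, 6, 7) = (NOT Q AND NOT R AND NOT P) OR (Q AND NOT R AND NOT P) OR (Q AND NOT R AND P) OR (Q AND R AND NOT P) OR (Q AND R AND P)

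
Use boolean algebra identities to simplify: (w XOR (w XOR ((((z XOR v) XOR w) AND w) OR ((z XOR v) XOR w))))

By XOR self-cancellation ((E XOR v) XOR v = E) then absorption (E OR (E AND v) = E):
= ((z XOR v) XOR w)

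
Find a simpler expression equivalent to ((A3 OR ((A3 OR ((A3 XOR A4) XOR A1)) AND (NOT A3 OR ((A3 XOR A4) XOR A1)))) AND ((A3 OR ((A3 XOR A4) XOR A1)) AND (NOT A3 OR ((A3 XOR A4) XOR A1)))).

By absorption (E AND (E OR v) = E) then distribution ((E OR v) AND (E OR NOT v) = E):
= ((A3 XOR A4) XOR A1)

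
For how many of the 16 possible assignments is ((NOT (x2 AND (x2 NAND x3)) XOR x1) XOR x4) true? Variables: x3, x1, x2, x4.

Satisfying assignments: (0,0,0,0), (0,0,1,1), (0,1,0,1), (0,1,1,0), (1,0,0,0), (1,0,1,0), (1,1,0,1), (1,1,1,1)
Count: 8 out of 16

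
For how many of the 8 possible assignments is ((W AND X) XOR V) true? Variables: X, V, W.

Satisfying assignments: (0,1,0), (0,1,1), (1,0,1), (1,1,0)
Count: 4 out of 8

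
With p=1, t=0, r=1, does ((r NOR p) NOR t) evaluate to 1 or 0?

Substituting: ((1 NOR 1) NOR 0)
= 1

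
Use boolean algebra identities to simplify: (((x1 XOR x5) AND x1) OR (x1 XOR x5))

By absorption (E OR (E AND v) = E):
= (x1 XOR x5)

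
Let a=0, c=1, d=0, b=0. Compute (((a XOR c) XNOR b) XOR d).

Substituting: (((0 XOR 1) XNOR 0) XOR 0)
= 0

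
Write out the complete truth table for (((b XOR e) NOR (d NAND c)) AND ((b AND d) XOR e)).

c | e | d | b | Output
----------------------
0 | 0 | 0 | 0 | 0
0 | 0 | 0 | 1 | 0
0 | 0 | 1 | 0 | 0
0 | 0 | 1 | 1 | 0
0 | 1 | 0 | 0 | 0
0 | 1 | 0 | 1 | 0
0 | 1 | 1 | 0 | 0
0 | 1 | 1 | 1 | 0
1 | 0 | 0 | 0 | 0
1 | 0 | 0 | 1 | 0
1 | 0 | 1 | 0 | 0
1 | 0 | 1 | 1 | 0
1 | 1 | 0 | 0 | 0
1 | 1 | 0 | 1 | 0
1 | 1 | 1 | 0 | 0
1 | 1 | 1 | 1 | 0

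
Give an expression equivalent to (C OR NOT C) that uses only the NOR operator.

((C NOR (C NOR C)) NOR (C NOR (C NOR C)))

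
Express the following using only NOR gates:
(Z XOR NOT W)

((((Z NOR (W NOR W)) NOR (Z NOR (W NOR W))) NOR ((Z NOR (W NOR W)) NOR (Z NOR (W NOR W)))) NOR ((((Z NOR Z) NOR ((W NOR W) NOR (W NOR W))) NOR ((Z NOR Z) NOR ((W NOR W) NOR (W NOR W)))) NOR (((Z NOR Z) NOR ((W NOR W) NOR (W NOR W))) NOR ((Z NOR Z) NOR ((W NOR W) NOR (W NOR W))))))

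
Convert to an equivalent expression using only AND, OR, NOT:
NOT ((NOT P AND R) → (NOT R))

(NOT P AND R) AND R
(Negated implication: NOT(A → B) = A AND NOT B)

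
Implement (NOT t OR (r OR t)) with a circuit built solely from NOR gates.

(((t NOR t) NOR ((r NOR t) NOR (r NOR t))) NOR ((t NOR t) NOR ((r NOR t) NOR (r NOR t))))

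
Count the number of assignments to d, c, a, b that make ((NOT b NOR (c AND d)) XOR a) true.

Satisfying assignments: (0,0,0,1), (0,0,1,0), (0,1,0,1), (0,1,1,0), (1,0,0,1), (1,0,1,0), (1,1,1,0), (1,1,1,1)
Count: 8 out of 16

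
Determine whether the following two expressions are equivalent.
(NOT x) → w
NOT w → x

Yes, Contrapositive is always equivalent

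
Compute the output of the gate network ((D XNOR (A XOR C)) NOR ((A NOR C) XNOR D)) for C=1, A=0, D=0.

Substituting: ((0 XNOR (0 XOR 1)) NOR ((0 NOR 1) XNOR 0))
= 0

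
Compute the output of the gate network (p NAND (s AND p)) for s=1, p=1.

Substituting: (1 NAND (1 AND 1))
= 0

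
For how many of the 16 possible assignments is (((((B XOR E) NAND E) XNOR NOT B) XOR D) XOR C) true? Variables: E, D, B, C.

Satisfying assignments: (0,0,0,0), (0,0,1,1), (0,1,0,1), (0,1,1,0), (1,0,0,1), (1,0,1,1), (1,1,0,0), (1,1,1,0)
Count: 8 out of 16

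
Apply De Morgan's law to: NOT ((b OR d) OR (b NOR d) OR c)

NOT (b OR d) AND NOT (b NOR d) AND NOT c
De Morgan's: NOT(OR of terms) = AND of negations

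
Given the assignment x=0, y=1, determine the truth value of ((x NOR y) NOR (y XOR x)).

Substituting: ((0 NOR 1) NOR (1 XOR 0))
= 0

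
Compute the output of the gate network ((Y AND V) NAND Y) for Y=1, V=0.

Substituting: ((1 AND 0) NAND 1)
= 1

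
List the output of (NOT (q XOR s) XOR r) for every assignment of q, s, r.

q | s | r | Output
------------------
0 | 0 | 0 | 1
0 | 0 | 1 | 0
0 | 1 | 0 | 0
0 | 1 | 1 | 1
1 | 0 | 0 | 0
1 | 0 | 1 | 1
1 | 1 | 0 | 1
1 | 1 | 1 | 0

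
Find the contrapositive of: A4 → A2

Contrapositive: NOT A2 → NOT A4
Note: A statement and its contrapositive are logically equivalent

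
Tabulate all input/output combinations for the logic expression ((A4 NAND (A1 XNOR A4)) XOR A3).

A1 | A4 | A3 | Output
---------------------
0 | 0 | 0 | 1
0 | 0 | 1 | 0
0 | 1 | 0 | 1
0 | 1 | 1 | 0
1 | 0 | 0 | 1
1 | 0 | 1 | 0
1 | 1 | 0 | 0
1 | 1 | 1 | 1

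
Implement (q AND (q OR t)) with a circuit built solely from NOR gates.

((q NOR q) NOR (((q NOR t) NOR (q NOR t)) NOR ((q NOR t) NOR (q NOR t))))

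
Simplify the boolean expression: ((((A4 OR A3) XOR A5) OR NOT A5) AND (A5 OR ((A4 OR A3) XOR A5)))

By distribution ((E OR v) AND (E OR NOT v) = E):
= ((A4 OR A3) XOR A5)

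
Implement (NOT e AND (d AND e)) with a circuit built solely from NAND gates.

(((e NAND e) NAND ((d NAND e) NAND (d NAND e))) NAND ((e NAND e) NAND ((d NAND e) NAND (d NAND e))))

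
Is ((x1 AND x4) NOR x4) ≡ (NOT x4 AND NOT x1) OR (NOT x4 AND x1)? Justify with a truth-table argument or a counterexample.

Yes, they are equivalent — the two output columns agree on all 4 assignments:
x4 | x1 | Expression 1 | Expression 2
-------------------------------------
0 | 0 | 1 | 1
0 | 1 | 1 | 1
1 | 0 | 0 | 0
1 | 1 | 0 | 0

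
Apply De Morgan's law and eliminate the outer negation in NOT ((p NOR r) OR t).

NOT (p NOR r) AND NOT t
De Morgan's: NOT(OR of terms) = AND of negations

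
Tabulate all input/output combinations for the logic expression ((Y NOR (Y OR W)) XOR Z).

Z | Y | W | Output
------------------
0 | 0 | 0 | 1
0 | 0 | 1 | 0
0 | 1 | 0 | 0
0 | 1 | 1 | 0
1 | 0 | 0 | 0
1 | 0 | 1 | 1
1 | 1 | 0 | 1
1 | 1 | 1 | 1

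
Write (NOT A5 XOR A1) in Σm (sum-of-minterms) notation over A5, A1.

Σm(0, 3) = (NOT A5 AND NOT A1) OR (A5 AND A1)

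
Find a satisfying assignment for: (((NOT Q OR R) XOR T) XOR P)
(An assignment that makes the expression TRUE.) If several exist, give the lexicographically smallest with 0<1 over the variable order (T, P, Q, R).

T=0, P=0, Q=0, R=0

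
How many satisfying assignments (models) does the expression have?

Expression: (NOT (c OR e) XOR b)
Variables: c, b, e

Satisfying assignments: (0,0,0), (0,1,1), (1,1,0), (1,1,1)
Count: 4 out of 8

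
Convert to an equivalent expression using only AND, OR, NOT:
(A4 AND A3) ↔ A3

((A4 AND A3) AND A3) OR (NOT (A4 AND A3) AND NOT A3)
(Biconditional = both true or both false)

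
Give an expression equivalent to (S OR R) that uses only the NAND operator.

((S NAND S) NAND (R NAND R))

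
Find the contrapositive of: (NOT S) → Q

Contrapositive: NOT Q → S
Note: A statement and its contrapositive are logically equivalent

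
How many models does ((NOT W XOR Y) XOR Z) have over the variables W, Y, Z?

Satisfying assignments: (0,0,0), (0,1,1), (1,0,1), (1,1,0)
Count: 4 out of 8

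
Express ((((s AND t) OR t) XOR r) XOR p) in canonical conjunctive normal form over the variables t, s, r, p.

(t OR s OR r OR p) AND (t OR s OR NOT r OR NOT p) AND (t OR NOT s OR r OR p) AND (t OR NOT s OR NOT r OR NOT p) AND (NOT t OR s OR r OR NOT p) AND (NOT t OR s OR NOT r OR p) AND (NOT t OR NOT s OR r OR NOT p) AND (NOT t OR NOT s OR NOT r OR p)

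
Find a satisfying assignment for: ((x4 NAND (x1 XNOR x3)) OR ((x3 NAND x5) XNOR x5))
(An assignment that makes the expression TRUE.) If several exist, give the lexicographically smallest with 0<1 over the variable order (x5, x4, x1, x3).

x5=0, x4=0, x1=0, x3=0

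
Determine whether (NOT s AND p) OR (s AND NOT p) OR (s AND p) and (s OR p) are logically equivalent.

Yes, they are equivalent — the two output columns agree on all 4 assignments:
s | p | Expression 1 | Expression 2
-----------------------------------
0 | 0 | 0 | 0
0 | 1 | 1 | 1
1 | 0 | 1 | 1
1 | 1 | 1 | 1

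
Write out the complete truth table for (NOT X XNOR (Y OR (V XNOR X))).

X | Y | V | Output
------------------
0 | 0 | 0 | 1
0 | 0 | 1 | 0
0 | 1 | 0 | 1
0 | 1 | 1 | 1
1 | 0 | 0 | 1
1 | 0 | 1 | 0
1 | 1 | 0 | 0
1 | 1 | 1 | 0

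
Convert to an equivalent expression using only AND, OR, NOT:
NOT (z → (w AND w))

z AND NOT (w AND w)
(Negated implication: NOT(A → B) = A AND NOT B)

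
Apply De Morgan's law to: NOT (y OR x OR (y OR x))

NOT y AND NOT x AND NOT (y OR x)
De Morgan's: NOT(OR of terms) = AND of negations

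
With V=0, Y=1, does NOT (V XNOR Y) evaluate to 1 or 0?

Substituting: NOT (0 XNOR 1)
= 1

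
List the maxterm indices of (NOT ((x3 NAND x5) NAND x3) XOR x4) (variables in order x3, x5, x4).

ΠM(0, 2, 5, 6) = (x3 OR x5 OR x4) AND (x3 OR NOT x5 OR x4) AND (NOT x3 OR x5 OR NOT x4) AND (NOT x3 OR NOT x5 OR x4)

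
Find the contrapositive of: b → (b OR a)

Contrapositive: NOT (b OR a) → NOT b
Note: A statement and its contrapositive are logically equivalent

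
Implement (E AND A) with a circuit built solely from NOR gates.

((E NOR E) NOR (A NOR A))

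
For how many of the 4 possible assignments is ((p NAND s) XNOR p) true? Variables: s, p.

Satisfying assignments: (0,1)
Count: 1 out of 4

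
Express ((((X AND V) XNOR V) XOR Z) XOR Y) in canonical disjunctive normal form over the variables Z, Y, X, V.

(NOT Z AND NOT Y AND NOT X AND NOT V) OR (NOT Z AND NOT Y AND X AND NOT V) OR (NOT Z AND NOT Y AND X AND V) OR (NOT Z AND Y AND NOT X AND V) OR (Z AND NOT Y AND NOT X AND V) OR (Z AND Y AND NOT X AND NOT V) OR (Z AND Y AND X AND NOT V) OR (Z AND Y AND X AND V)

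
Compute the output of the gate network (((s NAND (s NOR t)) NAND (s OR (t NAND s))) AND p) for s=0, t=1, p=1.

Substituting: (((0 NAND (0 NOR 1)) NAND (0 OR (1 NAND 0))) AND 1)
= 0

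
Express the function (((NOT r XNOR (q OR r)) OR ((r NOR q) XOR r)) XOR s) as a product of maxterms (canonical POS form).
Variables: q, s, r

ΠM(2, 3, 6, 7) = (q OR NOT s OR r) AND (q OR NOT s OR NOT r) AND (NOT q OR NOT s OR r) AND (NOT q OR NOT s OR NOT r)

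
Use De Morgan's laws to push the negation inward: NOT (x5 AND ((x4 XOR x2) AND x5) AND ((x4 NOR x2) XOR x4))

NOT x5 OR NOT ((x4 XOR x2) AND x5) OR NOT ((x4 NOR x2) XOR x4)
De Morgan's: NOT(AND of terms) = OR of negations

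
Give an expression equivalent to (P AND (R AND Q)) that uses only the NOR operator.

((P NOR P) NOR (((R NOR R) NOR (Q NOR Q)) NOR ((R NOR R) NOR (Q NOR Q))))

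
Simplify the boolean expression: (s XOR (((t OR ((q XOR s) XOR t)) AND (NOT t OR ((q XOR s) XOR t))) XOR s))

By XOR self-cancellation ((E XOR v) XOR v = E) then distribution ((E OR v) AND (E OR NOT v) = E):
= ((q XOR s) XOR t)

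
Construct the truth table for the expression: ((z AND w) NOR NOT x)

w | z | x | Output
------------------
0 | 0 | 0 | 0
0 | 0 | 1 | 1
0 | 1 | 0 | 0
0 | 1 | 1 | 1
1 | 0 | 0 | 0
1 | 0 | 1 | 1
1 | 1 | 0 | 0
1 | 1 | 1 | 0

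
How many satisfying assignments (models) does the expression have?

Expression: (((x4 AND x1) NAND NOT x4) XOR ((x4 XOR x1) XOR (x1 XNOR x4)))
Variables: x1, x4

No assignment satisfies the expression.
Count: 0 out of 4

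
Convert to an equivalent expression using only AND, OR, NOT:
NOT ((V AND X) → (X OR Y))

(V AND X) AND NOT (X OR Y)
(Negated implication: NOT(A → B) = A AND NOT B)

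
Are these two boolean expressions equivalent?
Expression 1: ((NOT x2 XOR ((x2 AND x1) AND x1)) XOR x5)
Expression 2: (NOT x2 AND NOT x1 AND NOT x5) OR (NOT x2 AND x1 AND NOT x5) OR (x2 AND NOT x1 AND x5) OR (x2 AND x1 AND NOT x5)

Yes, they are equivalent — the two output columns agree on all 8 assignments:
x2 | x1 | x5 | Expression 1 | Expression 2
------------------------------------------
0 | 0 | 0 | 1 | 1
0 | 0 | 1 | 0 | 0
0 | 1 | 0 | 1 | 1
0 | 1 | 1 | 0 | 0
1 | 0 | 0 | 0 | 0
1 | 0 | 1 | 1 | 1
1 | 1 | 0 | 1 | 1
1 | 1 | 1 | 0 | 0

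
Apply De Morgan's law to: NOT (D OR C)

NOT D AND NOT C
De Morgan's: NOT(OR of terms) = AND of negations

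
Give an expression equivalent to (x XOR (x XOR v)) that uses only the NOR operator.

((((x NOR ((((x NOR v) NOR (x NOR v)) NOR ((x NOR v) NOR (x NOR v))) NOR ((((x NOR x) NOR (v NOR v)) NOR ((x NOR x) NOR (v NOR v))) NOR (((x NOR x) NOR (v NOR v)) NOR ((x NOR x) NOR (v NOR v)))))) NOR (x NOR ((((x NOR v) NOR (x NOR v)) NOR ((x NOR v) NOR (x NOR v))) NOR ((((x NOR x) NOR (v NOR v)) NOR ((x NOR x) NOR (v NOR v))) NOR (((x NOR x) NOR (v NOR v)) NOR ((x NOR x) NOR (v NOR v))))))) NOR ((x NOR ((((x NOR v) NOR (x NOR v)) NOR ((x NOR v) NOR (x NOR v))) NOR ((((x NOR x) NOR (v NOR v)) NOR ((x NOR x) NOR (v NOR v))) NOR (((x NOR x) NOR (v NOR v)) NOR ((x NOR x) NOR (v NOR v)))))) NOR (x NOR ((((x NOR v) NOR (x NOR v)) NOR ((x NOR v) NOR (x NOR v))) NOR ((((x NOR x) NOR (v NOR v)) NOR ((x NOR x) NOR (v NOR v))) NOR (((x NOR x) NOR (v NOR v)) NOR ((x NOR x) NOR (v NOR v)))))))) NOR ((((x NOR x) NOR (((((x NOR v) NOR (x NOR v)) NOR ((x NOR v) NOR (x NOR v))) NOR ((((x NOR x) NOR (v NOR v)) NOR ((x NOR x) NOR (v NOR v))) NOR (((x NOR x) NOR (v NOR v)) NOR ((x NOR x) NOR (v NOR v))))) NOR ((((x NOR v) NOR (x NOR v)) NOR ((x NOR v) NOR (x NOR v))) NOR ((((x NOR x) NOR (v NOR v)) NOR ((x NOR x) NOR (v NOR v))) NOR (((x NOR x) NOR (v NOR v)) NOR ((x NOR x) NOR (v NOR v))))))) NOR ((x NOR x) NOR (((((x NOR v) NOR (x NOR v)) NOR ((x NOR v) NOR (x NOR v))) NOR ((((x NOR x) NOR (v NOR v)) NOR ((x NOR x) NOR (v NOR v))) NOR (((x NOR x) NOR (v NOR v)) NOR ((x NOR x) NOR (v NOR v))))) NOR ((((x NOR v) NOR (x NOR v)) NOR ((x NOR v) NOR (x NOR v))) NOR ((((x NOR x) NOR (v NOR v)) NOR ((x NOR x) NOR (v NOR v))) NOR (((x NOR x) NOR (v NOR v)) NOR ((x NOR x) NOR (v NOR v)))))))) NOR (((x NOR x) NOR (((((x NOR v) NOR (x NOR v)) NOR ((x NOR v) NOR (x NOR v))) NOR ((((x NOR x) NOR (v NOR v)) NOR ((x NOR x) NOR (v NOR v))) NOR (((x NOR x) NOR (v NOR v)) NOR ((x NOR x) NOR (v NOR v))))) NOR ((((x NOR v) NOR (x NOR v)) NOR ((x NOR v) NOR (x NOR v))) NOR ((((x NOR x) NOR (v NOR v)) NOR ((x NOR x) NOR (v NOR v))) NOR (((x NOR x) NOR (v NOR v)) NOR ((x NOR x) NOR (v NOR v))))))) NOR ((x NOR x) NOR (((((x NOR v) NOR (x NOR v)) NOR ((x NOR v) NOR (x NOR v))) NOR ((((x NOR x) NOR (v NOR v)) NOR ((x NOR x) NOR (v NOR v))) NOR (((x NOR x) NOR (v NOR v)) NOR ((x NOR x) NOR (v NOR v))))) NOR ((((x NOR v) NOR (x NOR v)) NOR ((x NOR v) NOR (x NOR v))) NOR ((((x NOR x) NOR (v NOR v)) NOR ((x NOR x) NOR (v NOR v))) NOR (((x NOR x) NOR (v NOR v)) NOR ((x NOR x) NOR (v NOR v))))))))))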